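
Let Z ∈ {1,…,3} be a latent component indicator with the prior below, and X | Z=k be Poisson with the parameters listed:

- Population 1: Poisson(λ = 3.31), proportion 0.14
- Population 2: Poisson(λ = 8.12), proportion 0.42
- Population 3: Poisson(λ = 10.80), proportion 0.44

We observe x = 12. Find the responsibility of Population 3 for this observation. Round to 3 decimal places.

By Bayes' theorem, P(k | x) = π_k f_k(x) / Σ_j π_j f_j(x).
Evaluate each component's likelihood at the observed value:
  p_1 = e^(−3.31)·3.31^12/12! = 0.000131851
  p_2 = e^(−8.12)·8.12^12/12! = 0.0510345
  p_3 = e^(−10.80)·10.80^12/12! = 0.107243
Weight by the priors:
  π_1·p_1 = 0.14 × 0.000131851 = 1.84592e-05
  π_2·p_2 = 0.42 × 0.0510345 = 0.0214345
  π_3·p_3 = 0.44 × 0.107243 = 0.0471868
Normaliser: 1.84592e-05 + 0.0214345 + 0.0471868 = 0.0686397
P(Population 3 | data) ≈ 0.687

0.687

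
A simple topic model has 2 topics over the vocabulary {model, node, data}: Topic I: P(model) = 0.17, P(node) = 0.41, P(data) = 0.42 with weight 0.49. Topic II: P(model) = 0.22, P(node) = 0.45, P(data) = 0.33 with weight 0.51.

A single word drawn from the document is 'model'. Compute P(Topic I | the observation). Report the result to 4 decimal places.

0.4261

Apply Bayes' rule: the posterior for each component is proportional to its prior times its likelihood at x.
Component likelihoods at x = 'model':
  p_I = 0.17
  p_II = 0.22
Weight by the priors:
  w_I·p_I = 0.49 × 0.17 = 0.0833
  w_II·p_II = 0.51 × 0.22 = 0.1122
Sum: 0.0833 + 0.1122 = 0.1955
So the posterior for Topic I is 0.0833 / 0.1955 ≈ 0.4261.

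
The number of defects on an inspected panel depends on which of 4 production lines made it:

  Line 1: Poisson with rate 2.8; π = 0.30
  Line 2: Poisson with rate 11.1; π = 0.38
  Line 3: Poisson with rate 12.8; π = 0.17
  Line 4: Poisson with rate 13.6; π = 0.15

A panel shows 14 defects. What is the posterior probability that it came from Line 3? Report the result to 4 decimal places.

P(component k | x) = P(Z=k)·f_k(x) / marginal(x), where marginal(x) = Σ_j P(Z=j)·f_j(x).
Component likelihoods at x = 14 defects:
  L_1 = 1.26993e-06
  L_2 = 0.0747213
  L_3 = 0.10036
  L_4 = 0.105374
Prior × likelihood for each component:
  P(Z=1)·L_1 = 0.30 × 1.26993e-06 = 3.80979e-07
  P(Z=2)·L_2 = 0.38 × 0.0747213 = 0.0283941
  P(Z=3)·L_3 = 0.17 × 0.10036 = 0.0170612
  P(Z=4)·L_4 = 0.15 × 0.105374 = 0.015806
Denominator: 3.80979e-07 + 0.0283941 + 0.0170612 + 0.015806 = 0.0612618
P(Line 3 | the observation) ≈ 0.2785

0.2785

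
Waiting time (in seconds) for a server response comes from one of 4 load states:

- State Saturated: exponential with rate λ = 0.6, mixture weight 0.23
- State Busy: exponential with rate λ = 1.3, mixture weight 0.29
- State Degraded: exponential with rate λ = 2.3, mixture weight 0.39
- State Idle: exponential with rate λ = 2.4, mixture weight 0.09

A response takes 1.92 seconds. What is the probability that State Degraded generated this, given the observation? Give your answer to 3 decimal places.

P(component k | x) = π_k·f_k(x) / marginal(x), where marginal(x) = Σ_j π_j·f_j(x).
Component likelihoods at x = 1.92 seconds:
  f_Saturated = 0.6·e^(−0.6·1.92) = 0.6·e^(−1.1520) = 0.189602
  f_Busy = 1.3·e^(−1.3·1.92) = 1.3·e^(−2.4960) = 0.107138
  f_Degraded = 2.3·e^(−2.3·1.92) = 2.3·e^(−4.4160) = 0.0277897
  f_Idle = 2.4·e^(−2.4·1.92) = 2.4·e^(−4.6080) = 0.0239322
Weight by the priors:
  π_Saturated·f_Saturated = 0.23 × 0.189602 = 0.0436086
  π_Busy·f_Busy = 0.29 × 0.107138 = 0.0310701
  π_Degraded·f_Degraded = 0.39 × 0.0277897 = 0.010838
  π_Idle·f_Idle = 0.09 × 0.0239322 = 0.0021539
Marginal: 0.0436086 + 0.0310701 + 0.010838 + 0.0021539 = 0.0876705
So the posterior for State Degraded is 0.010838 / 0.0876705 ≈ 0.124.

0.124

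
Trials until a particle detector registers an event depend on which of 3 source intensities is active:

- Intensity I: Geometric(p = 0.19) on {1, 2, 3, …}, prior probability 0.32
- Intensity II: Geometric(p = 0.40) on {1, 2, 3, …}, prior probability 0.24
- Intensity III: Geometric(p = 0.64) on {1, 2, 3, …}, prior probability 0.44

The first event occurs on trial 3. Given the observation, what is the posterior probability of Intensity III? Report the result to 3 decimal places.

P(component k | x) = π_k·f_k(x) / marginal(x), where marginal(x) = Σ_j π_j·f_j(x).
Component likelihoods at x = 3:
  L_I = 0.124659
  L_II = 0.144
  L_III = 0.082944
Weight by the priors:
  π_I·L_I = 0.32 × 0.124659 = 0.0398909
  π_II·L_II = 0.24 × 0.144 = 0.03456
  π_III·L_III = 0.44 × 0.082944 = 0.0364954
Normaliser: 0.0398909 + 0.03456 + 0.0364954 = 0.110946
P(Intensity III | the observation) ≈ 0.329

0.329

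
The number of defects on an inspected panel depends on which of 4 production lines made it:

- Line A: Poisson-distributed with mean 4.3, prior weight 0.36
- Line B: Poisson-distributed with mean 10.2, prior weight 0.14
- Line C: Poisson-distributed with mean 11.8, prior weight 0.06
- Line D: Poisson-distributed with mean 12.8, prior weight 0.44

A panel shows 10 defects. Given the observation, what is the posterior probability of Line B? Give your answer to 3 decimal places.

0.263

Posterior ∝ prior × likelihood, so P(k | x) ∝ w_k f_k(x); normalise over all components.
Component likelihoods at x = 10 defects:
  f_A = 0.00808082
  f_B = 0.124863
  f_C = 0.108239
  f_D = 0.0898188
Multiply by the mixture weights:
  w_A·f_A = 0.36 × 0.00808082 = 0.00290909
  w_B·f_B = 0.14 × 0.124863 = 0.0174809
  w_C·f_C = 0.06 × 0.108239 = 0.00649432
  w_D·f_D = 0.44 × 0.0898188 = 0.0395203
Normaliser: 0.00290909 + 0.0174809 + 0.00649432 + 0.0395203 = 0.0664046
So the posterior for Line B is 0.0174809 / 0.0664046 ≈ 0.263.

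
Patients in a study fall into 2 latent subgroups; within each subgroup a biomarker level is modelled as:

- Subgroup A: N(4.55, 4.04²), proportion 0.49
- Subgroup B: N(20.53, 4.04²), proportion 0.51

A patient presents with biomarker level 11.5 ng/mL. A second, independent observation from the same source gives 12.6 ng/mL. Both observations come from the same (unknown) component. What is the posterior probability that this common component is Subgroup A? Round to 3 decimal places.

0.715

Apply Bayes' rule: the posterior for each component is proportional to its prior times its likelihood at x.
Since both observations come from the same component, the likelihood for component k is f_k(x₁)·f_k(x₂).
  f_A = [(1/(4.04·√(2π)))·exp(−(11.5−4.55)²/(2·4.04²)) = 0.098748·exp(-1.47971) = 0.0224853] × [0.0135637] = 0.000304983
  f_B = [(1/(4.04·√(2π)))·exp(−(11.5−20.53)²/(2·4.04²)) = 0.098748·exp(-2.49794) = 0.00812242] × [0.0143843] = 0.000116836
Multiply by the mixture weights:
  P(Z=A)·f_A = 0.49 × 0.000304983 = 0.000149442
  P(Z=B)·f_B = 0.51 × 0.000116836 = 5.95862e-05
Marginal: 0.000149442 + 5.95862e-05 = 0.000209028
P(Subgroup A | data) = 0.000149442 / 0.000209028 ≈ 0.715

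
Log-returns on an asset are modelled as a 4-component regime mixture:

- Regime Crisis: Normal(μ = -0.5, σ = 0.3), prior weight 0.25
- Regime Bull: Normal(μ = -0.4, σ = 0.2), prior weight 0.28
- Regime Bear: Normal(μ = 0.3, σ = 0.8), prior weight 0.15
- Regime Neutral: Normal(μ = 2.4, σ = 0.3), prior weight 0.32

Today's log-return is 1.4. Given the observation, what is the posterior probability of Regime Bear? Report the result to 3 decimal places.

By Bayes' theorem, P(k | x) = π_k f_k(x) / Σ_j π_j f_j(x).
Component likelihoods at x = 1.4:
  L_Crisis = (1/(0.3·√(2π)))·exp(−(1.4−-0.5)²/(2·0.3²)) = 1.329808·exp(-20.05556) = 2.59282e-09
  L_Bull = (1/(0.2·√(2π)))·exp(−(1.4−-0.4)²/(2·0.2²)) = 1.994711·exp(-40.50000) = 5.13989e-18
  L_Bear = (1/(0.8·√(2π)))·exp(−(1.4−0.3)²/(2·0.8²)) = 0.498678·exp(-0.94531) = 0.193765
  L_Neutral = (1/(0.3·√(2π)))·exp(−(1.4−2.4)²/(2·0.3²)) = 1.329808·exp(-5.55556) = 0.00514093
Multiply by the mixture weights:
  π_Crisis·L_Crisis = 0.25 × 2.59282e-09 = 6.48204e-10
  π_Bull·L_Bull = 0.28 × 5.13989e-18 = 1.43917e-18
  π_Bear·L_Bear = 0.15 × 0.193765 = 0.0290648
  π_Neutral·L_Neutral = 0.32 × 0.00514093 = 0.0016451
Normaliser: 6.48204e-10 + 1.43917e-18 + 0.0290648 + 0.0016451 = 0.0307099
P(Regime Bear | data) ≈ 0.946

0.946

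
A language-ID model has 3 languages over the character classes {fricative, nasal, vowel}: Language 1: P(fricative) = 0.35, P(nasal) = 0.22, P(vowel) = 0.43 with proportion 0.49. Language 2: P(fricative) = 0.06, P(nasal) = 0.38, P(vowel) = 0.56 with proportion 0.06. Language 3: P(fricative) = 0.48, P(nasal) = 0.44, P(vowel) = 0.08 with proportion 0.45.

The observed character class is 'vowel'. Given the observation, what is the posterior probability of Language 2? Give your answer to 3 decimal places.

0.120

Posterior ∝ prior × likelihood, so P(k | x) ∝ P(Z=k) f_k(x); normalise over all components.
Categorical probabilities:
  p_1 = 0.43
  p_2 = 0.56
  p_3 = 0.08
Weight by the priors:
  P(Z=1)·p_1 = 0.49 × 0.43 = 0.2107
  P(Z=2)·p_2 = 0.06 × 0.56 = 0.0336
  P(Z=3)·p_3 = 0.45 × 0.08 = 0.036
Sum: 0.2107 + 0.0336 + 0.036 = 0.2803
So the posterior for Language 2 is 0.0336 / 0.2803 ≈ 0.120.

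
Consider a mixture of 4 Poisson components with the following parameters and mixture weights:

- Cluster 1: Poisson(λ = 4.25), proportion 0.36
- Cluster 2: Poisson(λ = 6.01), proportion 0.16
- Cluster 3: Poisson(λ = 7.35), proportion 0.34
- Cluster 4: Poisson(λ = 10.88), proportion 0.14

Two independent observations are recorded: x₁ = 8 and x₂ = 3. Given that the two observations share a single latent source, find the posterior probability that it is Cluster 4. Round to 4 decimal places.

Apply Bayes' rule: the posterior for each component is proportional to its prior times its likelihood at x.
Since both observations come from the same component, the likelihood for component k is f_k(x₁)·f_k(x₂).
  L_1 = [0.0376564] × [0.1825] = 0.00687232
  L_2 = [0.103601] × [0.0887896] = 0.00919873
  L_3 = [0.135742] × [0.0425252] = 0.00577245
  L_4 = [0.0917037] × [0.00404214] = 0.000370679
Unnormalised posteriors:
  w_1·L_1 = 0.36 × 0.00687232 = 0.00247404
  w_2·L_2 = 0.16 × 0.00919873 = 0.0014718
  w_3·L_3 = 0.34 × 0.00577245 = 0.00196263
  w_4·L_4 = 0.14 × 0.000370679 = 5.18951e-05
Evidence: 0.00247404 + 0.0014718 + 0.00196263 + 5.18951e-05 = 0.00596036
P(Cluster 4 | x) = 5.18951e-05 / 0.00596036 ≈ 0.0087

0.0087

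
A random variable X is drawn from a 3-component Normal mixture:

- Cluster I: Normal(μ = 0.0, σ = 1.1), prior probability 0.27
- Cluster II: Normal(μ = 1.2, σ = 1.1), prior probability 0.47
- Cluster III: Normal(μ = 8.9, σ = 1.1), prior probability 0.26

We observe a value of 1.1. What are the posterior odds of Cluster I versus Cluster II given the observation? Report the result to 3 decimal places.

0.350

Only the two components matter; the odds are (P(Z=i) f_i(x)) / (P(Z=j) f_j(x)).
Normal densities:
  f_I = (1/(1.1·√(2π)))·exp(−(1.1−0.0)²/(2·1.1²)) = 0.362675·exp(-0.50000) = 0.219973
  f_II = (1/(1.1·√(2π)))·exp(−(1.1−1.2)²/(2·1.1²)) = 0.362675·exp(-0.00413) = 0.361179
  f_III = (1/(1.1·√(2π)))·exp(−(1.1−8.9)²/(2·1.1²)) = 0.362675·exp(-25.14050) = 4.37662e-12
0.0593928 / 0.169754 ≈ 0.350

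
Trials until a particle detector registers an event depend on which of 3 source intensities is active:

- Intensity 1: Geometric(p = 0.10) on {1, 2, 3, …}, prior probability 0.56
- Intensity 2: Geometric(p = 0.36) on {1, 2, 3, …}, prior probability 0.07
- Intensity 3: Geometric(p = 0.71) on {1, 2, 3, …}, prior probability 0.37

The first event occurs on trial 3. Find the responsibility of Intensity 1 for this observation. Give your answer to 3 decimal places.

Apply Bayes' rule: the posterior for each component is proportional to its prior times its likelihood at x.
Component likelihoods at x = 3:
  p_1 = 0.081
  p_2 = 0.147456
  p_3 = 0.059711
Multiply by the mixture weights:
  P(Z=1)·p_1 = 0.56 × 0.081 = 0.04536
  P(Z=2)·p_2 = 0.07 × 0.147456 = 0.0103219
  P(Z=3)·p_3 = 0.37 × 0.059711 = 0.0220931
Marginal: 0.04536 + 0.0103219 + 0.0220931 = 0.077775
P(Intensity 1 | the observation) ≈ 0.583

0.583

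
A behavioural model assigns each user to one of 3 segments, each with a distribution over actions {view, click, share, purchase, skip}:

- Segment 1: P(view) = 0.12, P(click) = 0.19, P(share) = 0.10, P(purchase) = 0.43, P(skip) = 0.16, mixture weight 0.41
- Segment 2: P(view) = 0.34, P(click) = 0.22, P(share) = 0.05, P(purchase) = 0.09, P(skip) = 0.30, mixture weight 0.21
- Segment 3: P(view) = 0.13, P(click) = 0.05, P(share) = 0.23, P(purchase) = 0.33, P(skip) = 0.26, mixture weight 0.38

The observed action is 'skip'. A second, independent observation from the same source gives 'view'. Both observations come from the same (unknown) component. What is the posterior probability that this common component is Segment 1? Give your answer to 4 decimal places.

Posterior ∝ prior × likelihood, so P(k | x) ∝ w_k f_k(x); normalise over all components.
Since both observations come from the same component, the likelihood for component k is f_k(x₁)·f_k(x₂).
  L_1 = [P(skip | comp) = 0.16] × [0.12] = 0.0192
  L_2 = [P(skip | comp) = 0.30] × [0.34] = 0.102
  L_3 = [P(skip | comp) = 0.26] × [0.13] = 0.0338
Prior × likelihood for each component:
  w_1·L_1 = 0.41 × 0.0192 = 0.007872
  w_2·L_2 = 0.21 × 0.102 = 0.02142
  w_3·L_3 = 0.38 × 0.0338 = 0.012844
Denominator: 0.007872 + 0.02142 + 0.012844 = 0.042136
P(Segment 1 | x₁, x₂) = 0.007872 / 0.042136 ≈ 0.1868

0.1868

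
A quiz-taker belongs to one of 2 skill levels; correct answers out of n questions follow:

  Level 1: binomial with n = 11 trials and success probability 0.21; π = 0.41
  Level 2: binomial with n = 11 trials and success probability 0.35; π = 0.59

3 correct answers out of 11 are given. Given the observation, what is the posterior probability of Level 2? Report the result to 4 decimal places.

0.5832

P(component k | x) = P(Z=k)·f_k(x) / marginal(x), where marginal(x) = Σ_j P(Z=j)·f_j(x).
Component likelihoods at x = 3 correct answers out of 11:
  L_1 = C(11,3)·0.21^3·0.79^8 = 165·0.009261·0.151711 = 0.231824
  L_2 = C(11,3)·0.35^3·0.65^8 = 165·0.042875·0.0318645 = 0.225421
Weight by the priors:
  P(Z=1)·L_1 = 0.41 × 0.231824 = 0.0950479
  P(Z=2)·L_2 = 0.59 × 0.225421 = 0.132999
Sum: 0.0950479 + 0.132999 = 0.228046
P(Level 2 | the observation) ≈ 0.5832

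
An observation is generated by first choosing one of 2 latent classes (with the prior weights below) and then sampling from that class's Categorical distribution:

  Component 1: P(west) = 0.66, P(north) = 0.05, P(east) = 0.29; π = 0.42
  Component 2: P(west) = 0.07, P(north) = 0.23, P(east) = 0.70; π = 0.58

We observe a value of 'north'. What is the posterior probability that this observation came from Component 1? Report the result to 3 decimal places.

0.136

P(component k | x) = P(Z=k)·f_k(x) / marginal(x), where marginal(x) = Σ_j P(Z=j)·f_j(x).
Component likelihoods at x = 'north':
  p_1 = P(north | comp) = 0.05
  p_2 = P(north | comp) = 0.23
Weight by the priors:
  P(Z=1)·p_1 = 0.42 × 0.05 = 0.021
  P(Z=2)·p_2 = 0.58 × 0.23 = 0.1334
Normaliser: 0.021 + 0.1334 = 0.1544
Responsibility of Component 1: 0.021 / 0.1544 ≈ 0.136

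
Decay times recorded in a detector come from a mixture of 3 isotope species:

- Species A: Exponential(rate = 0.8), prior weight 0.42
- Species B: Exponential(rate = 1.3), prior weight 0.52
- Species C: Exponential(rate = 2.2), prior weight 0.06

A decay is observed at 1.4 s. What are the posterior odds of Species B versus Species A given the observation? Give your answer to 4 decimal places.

Posterior odds = (π_i f_i(x)) / (π_j f_j(x)); the normalising sum cancels.
Component likelihoods at x = 1.4 s:
  p_A = 0.8·e^(−0.8·1.4) = 0.8·e^(−1.1200) = 0.261024
  p_B = 1.3·e^(−1.3·1.4) = 1.3·e^(−1.8200) = 0.210633
  p_C = 2.2·e^(−2.2·1.4) = 2.2·e^(−3.0800) = 0.10111
Odds = (0.52/0.42) × (0.210633/0.261024) = 1.2381 × 0.806951 ≈ 0.9991

0.9991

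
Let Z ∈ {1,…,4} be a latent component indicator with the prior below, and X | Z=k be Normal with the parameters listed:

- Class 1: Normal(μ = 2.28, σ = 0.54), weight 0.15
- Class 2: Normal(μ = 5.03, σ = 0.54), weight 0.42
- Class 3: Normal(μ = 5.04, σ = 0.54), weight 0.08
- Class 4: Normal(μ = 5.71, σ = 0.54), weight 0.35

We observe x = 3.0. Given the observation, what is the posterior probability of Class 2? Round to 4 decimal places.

0.0058

P(component k | x) = π_k·f_k(x) / marginal(x), where marginal(x) = Σ_j π_j·f_j(x).
Normal densities:
  L_1 = (1/(0.54·√(2π)))·exp(−(3.0−2.28)²/(2·0.54²)) = 0.738782·exp(-0.88889) = 0.303722
  L_2 = (1/(0.54·√(2π)))·exp(−(3.0−5.03)²/(2·0.54²)) = 0.738782·exp(-7.06602) = 0.000630645
  L_3 = (1/(0.54·√(2π)))·exp(−(3.0−5.04)²/(2·0.54²)) = 0.738782·exp(-7.13580) = 0.000588135
  L_4 = (1/(0.54·√(2π)))·exp(−(3.0−5.71)²/(2·0.54²)) = 0.738782·exp(-12.59276) = 2.50928e-06
Weight by the priors:
  π_1·L_1 = 0.15 × 0.303722 = 0.0455584
  π_2·L_2 = 0.42 × 0.000630645 = 0.000264871
  π_3·L_3 = 0.08 × 0.000588135 = 4.70508e-05
  π_4·L_4 = 0.35 × 2.50928e-06 = 8.78246e-07
Marginal: 0.0455584 + 0.000264871 + 4.70508e-05 + 8.78246e-07 = 0.0458712
P(Class 2 | the observation) ≈ 0.0058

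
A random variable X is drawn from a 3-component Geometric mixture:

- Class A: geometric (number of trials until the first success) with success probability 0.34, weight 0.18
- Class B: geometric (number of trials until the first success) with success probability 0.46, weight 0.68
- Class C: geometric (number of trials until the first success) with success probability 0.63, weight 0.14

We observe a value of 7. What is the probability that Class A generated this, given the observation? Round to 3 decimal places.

0.388

Apply Bayes' rule: the posterior for each component is proportional to its prior times its likelihood at x.
Geometric probabilities:
  p_A = 0.0281023
  p_B = 0.0114057
  p_C = 0.00161641
Prior × likelihood for each component:
  π_A·p_A = 0.18 × 0.0281023 = 0.00505842
  π_B·p_B = 0.68 × 0.0114057 = 0.00775585
  π_C·p_C = 0.14 × 0.00161641 = 0.000226297
Normaliser: 0.00505842 + 0.00775585 + 0.000226297 = 0.0130406
Responsibility of Class A: 0.00505842 / 0.0130406 ≈ 0.388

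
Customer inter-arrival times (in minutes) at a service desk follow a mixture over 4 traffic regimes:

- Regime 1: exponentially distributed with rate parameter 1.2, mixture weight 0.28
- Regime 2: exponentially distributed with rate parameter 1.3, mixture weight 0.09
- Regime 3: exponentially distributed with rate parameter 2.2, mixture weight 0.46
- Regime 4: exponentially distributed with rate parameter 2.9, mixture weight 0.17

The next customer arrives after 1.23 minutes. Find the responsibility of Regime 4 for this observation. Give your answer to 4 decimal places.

P(component k | x) = w_k·f_k(x) / marginal(x), where marginal(x) = Σ_j w_j·f_j(x).
Evaluate each component's likelihood at the observed value:
  p_1 = 1.2·e^(−1.2·1.23) = 1.2·e^(−1.4760) = 0.27426
  p_2 = 1.3·e^(−1.3·1.23) = 1.3·e^(−1.5990) = 0.262728
  p_3 = 2.2·e^(−2.2·1.23) = 2.2·e^(−2.7060) = 0.146968
  p_4 = 2.9·e^(−2.9·1.23) = 2.9·e^(−3.5670) = 0.0818973
Prior × likelihood for each component:
  w_1·p_1 = 0.28 × 0.27426 = 0.0767928
  w_2·p_2 = 0.09 × 0.262728 = 0.0236455
  w_3·p_3 = 0.46 × 0.146968 = 0.0676051
  w_4·p_4 = 0.17 × 0.0818973 = 0.0139225
Denominator: 0.0767928 + 0.0236455 + 0.0676051 + 0.0139225 = 0.181966
So the posterior for Regime 4 is 0.0139225 / 0.181966 ≈ 0.0765.

0.0765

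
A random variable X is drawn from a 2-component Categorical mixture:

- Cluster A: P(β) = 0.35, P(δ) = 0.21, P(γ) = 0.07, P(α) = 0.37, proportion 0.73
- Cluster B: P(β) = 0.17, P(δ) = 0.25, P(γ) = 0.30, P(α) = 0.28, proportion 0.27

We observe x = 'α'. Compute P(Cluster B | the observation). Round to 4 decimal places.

0.2187

Apply Bayes' rule: the posterior for each component is proportional to its prior times its likelihood at x.
Categorical probabilities:
  L_A = P(α | comp) = 0.37
  L_B = P(α | comp) = 0.28
Weight by the priors:
  π_A·L_A = 0.73 × 0.37 = 0.2701
  π_B·L_B = 0.27 × 0.28 = 0.0756
Marginal: 0.2701 + 0.0756 = 0.3457
So the posterior for Cluster B is 0.0756 / 0.3457 ≈ 0.2187.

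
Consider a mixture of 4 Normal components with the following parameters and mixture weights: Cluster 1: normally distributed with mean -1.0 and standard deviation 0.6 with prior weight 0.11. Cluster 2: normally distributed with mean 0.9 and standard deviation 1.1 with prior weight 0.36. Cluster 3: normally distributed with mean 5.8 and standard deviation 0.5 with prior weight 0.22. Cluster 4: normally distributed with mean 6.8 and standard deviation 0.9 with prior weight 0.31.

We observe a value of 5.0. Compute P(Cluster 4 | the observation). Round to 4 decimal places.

0.2754

The responsibility of component k is π_k f_k(x) divided by Σ_j π_j f_j(x).
Normal densities:
  f_1 = (1/(0.6·√(2π)))·exp(−(5.0−-1.0)²/(2·0.6²)) = 0.664904·exp(-50.00000) = 1.28243e-22
  f_2 = (1/(1.1·√(2π)))·exp(−(5.0−0.9)²/(2·1.1²)) = 0.362675·exp(-6.94628) = 0.000348968
  f_3 = (1/(0.5·√(2π)))·exp(−(5.0−5.8)²/(2·0.5²)) = 0.797885·exp(-1.28000) = 0.221842
  f_4 = (1/(0.9·√(2π)))·exp(−(5.0−6.8)²/(2·0.9²)) = 0.443269·exp(-2.00000) = 0.05999
Weight by the priors:
  π_1·f_1 = 0.11 × 1.28243e-22 = 1.41068e-23
  π_2·f_2 = 0.36 × 0.000348968 = 0.000125629
  π_3·f_3 = 0.22 × 0.221842 = 0.0488052
  π_4·f_4 = 0.31 × 0.05999 = 0.0185969
Denominator: 1.41068e-23 + 0.000125629 + 0.0488052 + 0.0185969 = 0.0675277
P(Cluster 4 | the observation) = 0.0185969 / 0.0675277 ≈ 0.2754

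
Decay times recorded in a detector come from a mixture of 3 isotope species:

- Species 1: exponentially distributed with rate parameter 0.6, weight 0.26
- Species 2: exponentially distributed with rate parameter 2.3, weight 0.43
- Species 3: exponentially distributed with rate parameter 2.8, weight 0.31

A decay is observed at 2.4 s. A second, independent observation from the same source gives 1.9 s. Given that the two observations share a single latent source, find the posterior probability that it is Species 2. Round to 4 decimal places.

0.0160

Apply Bayes' rule: the posterior for each component is proportional to its prior times its likelihood at x.
Since both observations come from the same component, the likelihood for component k is f_k(x₁)·f_k(x₂).
  p_1 = [0.142157] × [0.191891] = 0.0272786
  p_2 = [0.00921345] × [0.0290979] = 0.000268092
  p_3 = [0.00337831] × [0.0136997] = 4.62818e-05
Multiply by the mixture weights:
  w_1·p_1 = 0.26 × 0.0272786 = 0.00709245
  w_2·p_2 = 0.43 × 0.000268092 = 0.000115279
  w_3·p_3 = 0.31 × 4.62818e-05 = 1.43474e-05
Denominator: 0.00709245 + 0.000115279 + 1.43474e-05 = 0.00722207
So the posterior for Species 2 is 0.000115279 / 0.00722207 ≈ 0.0160.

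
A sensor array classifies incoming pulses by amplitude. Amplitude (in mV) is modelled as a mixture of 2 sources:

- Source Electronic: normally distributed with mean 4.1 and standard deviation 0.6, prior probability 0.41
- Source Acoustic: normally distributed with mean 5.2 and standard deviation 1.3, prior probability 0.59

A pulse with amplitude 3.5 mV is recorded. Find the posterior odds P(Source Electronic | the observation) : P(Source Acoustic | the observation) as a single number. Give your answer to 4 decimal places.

2.1474

Since P(k|x) ∝ P(Z=k) f_k(x), the posterior odds are P(Z=i) f_i(x) / (P(Z=j) f_j(x)).
Component likelihoods at x = 3.5 mV:
  p_Electronic = 0.403285
  p_Acoustic = 0.130506
0.165347 / 0.0769988 ≈ 2.1474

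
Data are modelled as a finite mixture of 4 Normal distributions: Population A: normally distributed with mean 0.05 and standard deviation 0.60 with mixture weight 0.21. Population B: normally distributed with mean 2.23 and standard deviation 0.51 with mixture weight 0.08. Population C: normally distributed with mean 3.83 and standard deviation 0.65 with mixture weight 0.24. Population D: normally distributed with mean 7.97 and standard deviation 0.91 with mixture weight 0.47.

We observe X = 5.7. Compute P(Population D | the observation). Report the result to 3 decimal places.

0.796

The responsibility of component k is P(Z=k) f_k(x) divided by Σ_j P(Z=j) f_j(x).
Normal densities:
  L_A = 3.69427e-20
  L_B = 6.93213e-11
  L_C = 0.00978897
  L_D = 0.019528
Prior × likelihood for each component:
  P(Z=A)·L_A = 0.21 × 3.69427e-20 = 7.75797e-21
  P(Z=B)·L_B = 0.08 × 6.93213e-11 = 5.54571e-12
  P(Z=C)·L_C = 0.24 × 0.00978897 = 0.00234935
  P(Z=D)·L_D = 0.47 × 0.019528 = 0.00917815
Sum: 7.75797e-21 + 5.54571e-12 + 0.00234935 + 0.00917815 = 0.0115275
So the posterior for Population D is 0.00917815 / 0.0115275 ≈ 0.796.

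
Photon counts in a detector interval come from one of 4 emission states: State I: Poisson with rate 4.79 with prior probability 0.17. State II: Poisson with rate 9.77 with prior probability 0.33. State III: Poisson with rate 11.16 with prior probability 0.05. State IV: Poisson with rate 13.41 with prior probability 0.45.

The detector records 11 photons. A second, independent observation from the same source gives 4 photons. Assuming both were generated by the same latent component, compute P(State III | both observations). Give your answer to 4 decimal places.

0.0485

By Bayes' theorem, P(k | x) = π_k f_k(x) / Σ_j π_j f_j(x).
Since both observations come from the same component, the likelihood for component k is f_k(x₁)·f_k(x₂).
  L_I = [e^(−4.79)·4.79^11/11! = 0.00634256] × [0.182331] = 0.00115644
  L_II = [e^(−9.77)·9.77^11/11! = 0.110822] × [0.0216925] = 0.00240402
  L_III = [e^(−11.16)·11.16^11/11! = 0.119241] × [0.00919854] = 0.00109684
  L_IV = [e^(−13.41)·13.41^11/11! = 0.0947702] × [0.00202123] = 0.000191552
Weight by the priors:
  π_I·L_I = 0.17 × 0.00115644 = 0.000196595
  π_II·L_II = 0.33 × 0.00240402 = 0.000793325
  π_III·L_III = 0.05 × 0.00109684 = 5.4842e-05
  π_IV·L_IV = 0.45 × 0.000191552 = 8.61984e-05
Denominator: 0.000196595 + 0.000793325 + 5.4842e-05 + 8.61984e-05 = 0.00113096
Responsibility of State III: 5.4842e-05 / 0.00113096 ≈ 0.0485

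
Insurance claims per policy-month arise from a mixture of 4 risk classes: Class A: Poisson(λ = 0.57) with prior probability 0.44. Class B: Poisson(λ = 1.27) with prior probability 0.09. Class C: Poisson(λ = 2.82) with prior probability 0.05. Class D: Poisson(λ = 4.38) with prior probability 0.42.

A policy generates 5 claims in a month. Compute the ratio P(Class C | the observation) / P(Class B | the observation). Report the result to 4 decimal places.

6.3650

Posterior odds = (w_i f_i(x)) / (w_j f_j(x)); the normalising sum cancels.
Component likelihoods at x = 5 claims:
  f_A = 0.00028356
  f_B = 0.00773185
  f_C = 0.0885837
  f_D = 0.168259
Posterior odds = (w_C·f_C) / (w_B·f_B) = (0.05·0.0885837) / (0.09·0.00773185) = 0.00442919 / 0.000695866 ≈ 6.3650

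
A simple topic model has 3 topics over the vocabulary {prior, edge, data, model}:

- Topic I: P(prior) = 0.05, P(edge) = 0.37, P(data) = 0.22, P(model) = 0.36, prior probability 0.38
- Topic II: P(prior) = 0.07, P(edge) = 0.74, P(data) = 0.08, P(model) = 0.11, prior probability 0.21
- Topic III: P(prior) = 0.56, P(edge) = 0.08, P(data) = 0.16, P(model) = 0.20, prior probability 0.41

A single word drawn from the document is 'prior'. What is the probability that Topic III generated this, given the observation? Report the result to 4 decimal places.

P(component k | x) = π_k·f_k(x) / marginal(x), where marginal(x) = Σ_j π_j·f_j(x).
Component likelihoods at x = 'prior':
  L_I = P(prior | comp) = 0.05
  L_II = P(prior | comp) = 0.07
  L_III = P(prior | comp) = 0.56
Weight by the priors:
  π_I·L_I = 0.38 × 0.05 = 0.019
  π_II·L_II = 0.21 × 0.07 = 0.0147
  π_III·L_III = 0.41 × 0.56 = 0.2296
Sum: 0.019 + 0.0147 + 0.2296 = 0.2633
P(Topic III | 'prior') ≈ 0.8720

0.8720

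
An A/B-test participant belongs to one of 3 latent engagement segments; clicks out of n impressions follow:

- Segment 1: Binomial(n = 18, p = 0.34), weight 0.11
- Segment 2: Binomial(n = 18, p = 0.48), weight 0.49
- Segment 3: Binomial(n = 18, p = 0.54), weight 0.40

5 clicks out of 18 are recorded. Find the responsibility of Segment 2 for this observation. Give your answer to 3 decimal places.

Posterior ∝ prior × likelihood, so P(k | x) ∝ π_k f_k(x); normalise over all components.
Component likelihoods at x = 5 clicks out of 18:
  p_1 = C(18,5)·0.34^5·0.66^13 = 8568·0.00454354·0.00450891 = 0.175528
  p_2 = C(18,5)·0.48^5·0.52^13 = 8568·0.0254804·0.000203256 = 0.0443741
  p_3 = C(18,5)·0.54^5·0.46^13 = 8568·0.0459165·4.12907e-05 = 0.0162443
Multiply by the mixture weights:
  π_1·p_1 = 0.11 × 0.175528 = 0.019308
  π_2·p_2 = 0.49 × 0.0443741 = 0.0217433
  π_3·p_3 = 0.40 × 0.0162443 = 0.00649771
Sum: 0.019308 + 0.0217433 + 0.00649771 = 0.047549
Responsibility of Segment 2: 0.0217433 / 0.047549 ≈ 0.457

0.457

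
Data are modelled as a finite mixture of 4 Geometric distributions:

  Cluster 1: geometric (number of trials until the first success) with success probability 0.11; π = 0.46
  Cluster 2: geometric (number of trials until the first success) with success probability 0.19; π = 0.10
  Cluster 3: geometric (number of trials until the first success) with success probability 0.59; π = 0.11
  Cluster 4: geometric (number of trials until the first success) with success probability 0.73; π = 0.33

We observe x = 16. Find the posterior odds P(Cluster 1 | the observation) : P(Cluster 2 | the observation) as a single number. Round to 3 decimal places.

Since P(k|x) ∝ π_k f_k(x), the posterior odds are π_i f_i(x) / (π_j f_j(x)).
Evaluate each component's likelihood at the observed value:
  L_1 = 0.11·(1−0.11)^15 = 0.11·0.174121 = 0.0191533
  L_2 = 0.19·(1−0.19)^15 = 0.19·0.0423912 = 0.00805432
  L_3 = 0.59·(1−0.59)^15 = 0.59·1.5551e-06 = 9.17508e-07
  L_4 = 0.73·(1−0.73)^15 = 0.73·2.95431e-09 = 2.15665e-09
0.0088105 / 0.000805432 ≈ 10.939

10.939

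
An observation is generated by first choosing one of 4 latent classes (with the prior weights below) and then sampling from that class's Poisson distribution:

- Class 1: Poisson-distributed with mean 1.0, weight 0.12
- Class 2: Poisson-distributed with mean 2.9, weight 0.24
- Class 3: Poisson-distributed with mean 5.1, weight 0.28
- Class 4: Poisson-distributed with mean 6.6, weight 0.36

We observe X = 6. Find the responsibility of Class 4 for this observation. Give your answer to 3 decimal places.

The responsibility of component k is w_k f_k(x) divided by Σ_j w_j f_j(x).
Poisson probabilities:
  f_1 = e^(−1.0)·1.0^6/6! = 0.000510944
  f_2 = e^(−2.9)·2.9^6/6! = 0.0454571
  f_3 = e^(−5.1)·5.1^6/6! = 0.149
  f_4 = e^(−6.6)·6.6^6/6! = 0.156166
Unnormalised posteriors:
  w_1·f_1 = 0.12 × 0.000510944 = 6.13132e-05
  w_2·f_2 = 0.24 × 0.0454571 = 0.0109097
  w_3·f_3 = 0.28 × 0.149 = 0.04172
  w_4·f_4 = 0.36 × 0.156166 = 0.0562199
Normaliser: 6.13132e-05 + 0.0109097 + 0.04172 + 0.0562199 = 0.108911
So the posterior for Class 4 is 0.0562199 / 0.108911 ≈ 0.516.

0.516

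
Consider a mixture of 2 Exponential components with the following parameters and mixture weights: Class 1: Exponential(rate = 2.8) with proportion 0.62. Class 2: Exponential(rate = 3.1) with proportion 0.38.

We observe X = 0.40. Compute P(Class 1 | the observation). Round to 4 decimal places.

The responsibility of component k is P(Z=k) f_k(x) divided by Σ_j P(Z=j) f_j(x).
Exponential densities:
  L_1 = 2.8·e^(−2.8·0.40) = 2.8·e^(−1.1200) = 0.913583
  L_2 = 3.1·e^(−3.1·0.40) = 3.1·e^(−1.2400) = 0.897091
Unnormalised posteriors:
  P(Z=1)·L_1 = 0.62 × 0.913583 = 0.566422
  P(Z=2)·L_2 = 0.38 × 0.897091 = 0.340895
Evidence: 0.566422 + 0.340895 = 0.907316
So the posterior for Class 1 is 0.566422 / 0.907316 ≈ 0.6243.

0.6243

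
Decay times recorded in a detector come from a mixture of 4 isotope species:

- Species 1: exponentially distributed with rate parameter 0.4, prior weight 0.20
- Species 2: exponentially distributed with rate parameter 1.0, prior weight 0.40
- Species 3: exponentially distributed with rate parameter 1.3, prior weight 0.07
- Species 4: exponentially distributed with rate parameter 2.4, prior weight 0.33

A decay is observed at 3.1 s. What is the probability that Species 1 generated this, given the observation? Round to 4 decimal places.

0.5352

The responsibility of component k is w_k f_k(x) divided by Σ_j w_j f_j(x).
Exponential densities:
  f_1 = 0.4·e^(−0.4·3.1) = 0.4·e^(−1.2400) = 0.115754
  f_2 = 1.0·e^(−1.0·3.1) = 1.0·e^(−3.1000) = 0.0450492
  f_3 = 1.3·e^(−1.3·3.1) = 1.3·e^(−4.0300) = 0.0231066
  f_4 = 2.4·e^(−2.4·3.1) = 2.4·e^(−7.4400) = 0.00140948
Unnormalised posteriors:
  w_1·f_1 = 0.20 × 0.115754 = 0.0231507
  w_2·f_2 = 0.40 × 0.0450492 = 0.0180197
  w_3·f_3 = 0.07 × 0.0231066 = 0.00161746
  w_4·f_4 = 0.33 × 0.00140948 = 0.00046513
Sum: 0.0231507 + 0.0180197 + 0.00161746 + 0.00046513 = 0.043253
P(Species 1 | x) = 0.0231507 / 0.043253 ≈ 0.5352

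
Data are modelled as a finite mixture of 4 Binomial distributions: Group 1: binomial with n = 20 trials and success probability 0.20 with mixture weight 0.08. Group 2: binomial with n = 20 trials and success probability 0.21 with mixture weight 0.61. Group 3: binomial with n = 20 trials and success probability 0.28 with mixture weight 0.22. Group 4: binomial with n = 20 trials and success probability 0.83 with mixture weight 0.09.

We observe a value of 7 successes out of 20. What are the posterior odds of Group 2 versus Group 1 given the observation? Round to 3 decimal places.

The posterior odds equal the prior odds times the likelihood ratio: (P(Z=i)/P(Z=j))·(f_i(x)/f_j(x)).
Binomial probabilities:
  L_1 = 0.0545499
  L_2 = 0.065178
  L_3 = 0.146165
  L_4 = 2.08351e-06
Odds = (0.61/0.08) × (0.065178/0.0545499) = 7.625 × 1.19483 ≈ 9.111

9.111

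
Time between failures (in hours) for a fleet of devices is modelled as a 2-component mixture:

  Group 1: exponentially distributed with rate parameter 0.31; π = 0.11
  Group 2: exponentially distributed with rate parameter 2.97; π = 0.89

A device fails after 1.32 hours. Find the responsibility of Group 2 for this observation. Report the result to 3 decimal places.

0.698

Posterior ∝ prior × likelihood, so P(k | x) ∝ π_k f_k(x); normalise over all components.
Evaluate each component's likelihood at the observed value:
  f_1 = 0.31·e^(−0.31·1.32) = 0.31·e^(−0.4092) = 0.205896
  f_2 = 2.97·e^(−2.97·1.32) = 2.97·e^(−3.9204) = 0.0589045
Prior × likelihood for each component:
  π_1·f_1 = 0.11 × 0.205896 = 0.0226486
  π_2·f_2 = 0.89 × 0.0589045 = 0.052425
Sum: 0.0226486 + 0.052425 = 0.0750736
So the posterior for Group 2 is 0.052425 / 0.0750736 ≈ 0.698.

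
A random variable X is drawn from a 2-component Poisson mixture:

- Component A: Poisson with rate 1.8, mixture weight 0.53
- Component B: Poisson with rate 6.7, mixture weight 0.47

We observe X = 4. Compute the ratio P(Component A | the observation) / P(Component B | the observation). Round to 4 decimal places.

Since P(k|x) ∝ P(Z=k) f_k(x), the posterior odds are P(Z=i) f_i(x) / (P(Z=j) f_j(x)).
Component likelihoods at x = 4:
  p_A = 0.0723017
  p_B = 0.103351
Posterior odds = (P(Z=A)·p_A) / (P(Z=B)·p_B) = (0.53·0.0723017) / (0.47·0.103351) = 0.0383199 / 0.048575 ≈ 0.7889

0.7889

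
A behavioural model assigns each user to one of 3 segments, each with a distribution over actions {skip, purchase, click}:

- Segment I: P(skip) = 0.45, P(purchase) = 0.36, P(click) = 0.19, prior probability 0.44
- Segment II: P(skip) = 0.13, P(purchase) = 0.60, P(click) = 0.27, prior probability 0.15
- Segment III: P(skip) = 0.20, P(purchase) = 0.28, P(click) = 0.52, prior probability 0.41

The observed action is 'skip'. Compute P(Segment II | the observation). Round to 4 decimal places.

0.0651

Posterior ∝ prior × likelihood, so P(k | x) ∝ w_k f_k(x); normalise over all components.
Component likelihoods at x = 'skip':
  L_I = P(skip | comp) = 0.45
  L_II = P(skip | comp) = 0.13
  L_III = P(skip | comp) = 0.20
Prior × likelihood for each component:
  w_I·L_I = 0.44 × 0.45 = 0.198
  w_II·L_II = 0.15 × 0.13 = 0.0195
  w_III·L_III = 0.41 × 0.2 = 0.082
Sum: 0.198 + 0.0195 + 0.082 = 0.2995
So the posterior for Segment II is 0.0195 / 0.2995 ≈ 0.0651.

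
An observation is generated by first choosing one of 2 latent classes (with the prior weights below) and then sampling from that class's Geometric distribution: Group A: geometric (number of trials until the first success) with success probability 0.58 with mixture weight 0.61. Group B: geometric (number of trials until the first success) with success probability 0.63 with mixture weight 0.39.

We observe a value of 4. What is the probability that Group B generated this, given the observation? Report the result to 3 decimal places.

0.322

The responsibility of component k is π_k f_k(x) divided by Σ_j π_j f_j(x).
Evaluate each component's likelihood at the observed value:
  f_A = 0.58·(1−0.58)^3 = 0.58·0.074088 = 0.042971
  f_B = 0.63·(1−0.63)^3 = 0.63·0.050653 = 0.0319114
Prior × likelihood for each component:
  π_A·f_A = 0.61 × 0.042971 = 0.0262123
  π_B·f_B = 0.39 × 0.0319114 = 0.0124454
Sum: 0.0262123 + 0.0124454 = 0.0386578
So the posterior for Group B is 0.0124454 / 0.0386578 ≈ 0.322.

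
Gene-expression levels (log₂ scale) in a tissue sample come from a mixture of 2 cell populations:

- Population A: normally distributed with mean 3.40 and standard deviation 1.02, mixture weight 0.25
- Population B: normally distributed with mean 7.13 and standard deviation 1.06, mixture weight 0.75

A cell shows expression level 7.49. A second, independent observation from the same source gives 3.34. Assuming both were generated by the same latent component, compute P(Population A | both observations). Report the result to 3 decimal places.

By Bayes' theorem, P(k | x) = π_k f_k(x) / Σ_j π_j f_j(x).
Since both observations come from the same component, the likelihood for component k is f_k(x₁)·f_k(x₂).
  p_A = [0.000126154] × [0.390444] = 4.92562e-05
  p_B = [0.355269] × [0.000630368] = 0.00022395
Multiply by the mixture weights:
  π_A·p_A = 0.25 × 4.92562e-05 = 1.2314e-05
  π_B·p_B = 0.75 × 0.00022395 = 0.000167963
Evidence: 1.2314e-05 + 0.000167963 = 0.000180277
P(Population A | x₁, x₂) = 1.2314e-05 / 0.000180277 ≈ 0.068

0.068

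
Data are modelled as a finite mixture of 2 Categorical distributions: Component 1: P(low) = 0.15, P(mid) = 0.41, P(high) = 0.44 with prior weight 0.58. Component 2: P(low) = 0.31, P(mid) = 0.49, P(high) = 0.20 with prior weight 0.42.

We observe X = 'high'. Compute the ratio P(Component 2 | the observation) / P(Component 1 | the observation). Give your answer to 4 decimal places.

0.3292

Since P(k|x) ∝ π_k f_k(x), the posterior odds are π_i f_i(x) / (π_j f_j(x)).
Evaluate each component's likelihood at the observed value:
  L_1 = 0.44
  L_2 = 0.2
0.084 / 0.2552 ≈ 0.3292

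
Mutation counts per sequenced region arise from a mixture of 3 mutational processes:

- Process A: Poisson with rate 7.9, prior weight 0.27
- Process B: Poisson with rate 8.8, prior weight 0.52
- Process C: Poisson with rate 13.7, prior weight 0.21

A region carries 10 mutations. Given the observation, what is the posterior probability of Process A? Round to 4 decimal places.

Posterior ∝ prior × likelihood, so P(k | x) ∝ π_k f_k(x); normalise over all components.
Poisson probabilities:
  L_A = 0.0967345
  L_B = 0.115684
  L_C = 0.0720457
Unnormalised posteriors:
  π_A·L_A = 0.27 × 0.0967345 = 0.0261183
  π_B·L_B = 0.52 × 0.115684 = 0.0601555
  π_C·L_C = 0.21 × 0.0720457 = 0.0151296
Sum: 0.0261183 + 0.0601555 + 0.0151296 = 0.101403
P(Process A | the observation) = 0.0261183 / 0.101403 ≈ 0.2576

0.2576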